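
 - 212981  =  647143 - 860124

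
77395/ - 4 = -19349+1/4 =-19348.75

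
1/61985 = 1/61985 =0.00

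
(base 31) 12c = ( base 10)1035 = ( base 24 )1j3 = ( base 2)10000001011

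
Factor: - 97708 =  -2^2*13^1*1879^1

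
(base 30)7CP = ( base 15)1eaa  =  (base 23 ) cef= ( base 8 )15035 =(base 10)6685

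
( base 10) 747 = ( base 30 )OR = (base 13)456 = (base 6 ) 3243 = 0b1011101011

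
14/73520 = 7/36760 = 0.00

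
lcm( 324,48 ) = 1296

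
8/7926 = 4/3963= 0.00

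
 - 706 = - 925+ 219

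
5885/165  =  35 + 2/3 = 35.67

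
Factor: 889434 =2^1 * 3^3*7^1*13^1 * 181^1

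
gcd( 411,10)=1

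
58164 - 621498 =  - 563334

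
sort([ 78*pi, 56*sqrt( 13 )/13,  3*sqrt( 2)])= [3*sqrt( 2), 56*  sqrt(  13) /13, 78*pi] 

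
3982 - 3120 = 862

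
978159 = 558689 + 419470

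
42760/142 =301  +  9/71 =301.13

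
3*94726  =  284178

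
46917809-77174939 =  - 30257130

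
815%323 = 169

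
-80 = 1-81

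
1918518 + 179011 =2097529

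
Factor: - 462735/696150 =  - 113/170 = -2^( - 1)*5^( - 1) * 17^( - 1)* 113^1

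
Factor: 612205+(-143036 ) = 469169^1= 469169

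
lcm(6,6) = 6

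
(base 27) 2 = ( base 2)10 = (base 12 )2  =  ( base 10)2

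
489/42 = 163/14 =11.64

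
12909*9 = 116181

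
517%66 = 55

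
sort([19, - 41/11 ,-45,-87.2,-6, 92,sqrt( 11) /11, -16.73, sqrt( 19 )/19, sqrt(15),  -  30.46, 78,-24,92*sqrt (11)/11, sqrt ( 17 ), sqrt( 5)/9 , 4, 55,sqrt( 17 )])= [ - 87.2, - 45 , -30.46,-24, - 16.73, - 6, - 41/11,  sqrt ( 19)/19 , sqrt(5)/9,sqrt(11)/11,sqrt( 15 ),  4,sqrt (17 ),sqrt( 17 ),  19,92*sqrt( 11)/11,55,78, 92]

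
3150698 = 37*85154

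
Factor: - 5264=-2^4*7^1*47^1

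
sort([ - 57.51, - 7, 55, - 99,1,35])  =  [ - 99 ,-57.51, - 7,1,35 , 55 ]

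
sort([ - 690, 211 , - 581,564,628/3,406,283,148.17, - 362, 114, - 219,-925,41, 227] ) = [ - 925,  -  690, - 581, -362, - 219,41,  114,  148.17, 628/3, 211,227,283, 406, 564]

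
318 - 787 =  - 469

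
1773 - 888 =885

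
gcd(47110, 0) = 47110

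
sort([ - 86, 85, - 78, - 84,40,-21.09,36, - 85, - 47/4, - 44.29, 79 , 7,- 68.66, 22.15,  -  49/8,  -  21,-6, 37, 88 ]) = [ - 86,-85, - 84, - 78, - 68.66, - 44.29, - 21.09,-21,-47/4, - 49/8,- 6,7, 22.15, 36, 37, 40, 79, 85,  88 ]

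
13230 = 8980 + 4250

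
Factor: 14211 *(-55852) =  -793712772= -  2^2*3^2*1579^1*13963^1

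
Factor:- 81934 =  - 2^1*71^1*577^1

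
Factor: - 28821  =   - 3^1*13^1*739^1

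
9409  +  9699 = 19108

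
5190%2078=1034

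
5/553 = 5/553 = 0.01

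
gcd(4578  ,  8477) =7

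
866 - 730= 136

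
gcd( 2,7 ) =1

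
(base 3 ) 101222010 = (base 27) aq3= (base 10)7995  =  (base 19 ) 132f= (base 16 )1F3B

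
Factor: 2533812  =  2^2 * 3^1*211151^1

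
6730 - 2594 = 4136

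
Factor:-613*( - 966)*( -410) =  -242784780 = - 2^2*3^1*  5^1*7^1* 23^1*41^1*613^1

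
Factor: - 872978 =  - 2^1*37^1*47^1 * 251^1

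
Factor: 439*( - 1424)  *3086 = -1929169696  =  - 2^5*89^1*439^1*1543^1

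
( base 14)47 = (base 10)63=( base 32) 1V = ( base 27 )29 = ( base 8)77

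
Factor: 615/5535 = 1/9 = 3^(-2) 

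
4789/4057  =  4789/4057 = 1.18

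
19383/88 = 19383/88=220.26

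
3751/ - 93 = - 41 + 2/3 = - 40.33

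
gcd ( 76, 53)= 1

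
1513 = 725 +788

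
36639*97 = 3553983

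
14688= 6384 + 8304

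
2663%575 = 363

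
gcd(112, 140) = 28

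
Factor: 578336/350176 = 583/353=11^1 * 53^1*353^( - 1 ) 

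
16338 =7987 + 8351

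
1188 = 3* 396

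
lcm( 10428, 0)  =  0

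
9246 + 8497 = 17743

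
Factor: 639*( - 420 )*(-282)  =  75683160 = 2^3*3^4*5^1*7^1*47^1*71^1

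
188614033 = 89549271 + 99064762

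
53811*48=2582928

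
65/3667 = 65/3667 = 0.02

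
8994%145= 4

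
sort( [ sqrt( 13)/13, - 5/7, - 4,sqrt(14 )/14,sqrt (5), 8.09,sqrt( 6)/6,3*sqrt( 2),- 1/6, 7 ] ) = [- 4, - 5/7,- 1/6,sqrt( 14)/14 , sqrt(13)/13,sqrt( 6)/6, sqrt( 5),3*sqrt ( 2 ),7,8.09]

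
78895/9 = 78895/9 = 8766.11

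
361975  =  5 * 72395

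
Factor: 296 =2^3*37^1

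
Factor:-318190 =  - 2^1*5^1*47^1 * 677^1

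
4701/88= 4701/88 = 53.42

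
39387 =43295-3908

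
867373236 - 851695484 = 15677752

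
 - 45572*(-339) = 15448908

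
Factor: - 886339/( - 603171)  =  3^( - 2 ) * 29^( - 1 )*2311^(- 1 )*886339^1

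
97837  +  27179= 125016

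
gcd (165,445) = 5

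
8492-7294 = 1198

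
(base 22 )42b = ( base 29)2aj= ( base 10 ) 1991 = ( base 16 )7C7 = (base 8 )3707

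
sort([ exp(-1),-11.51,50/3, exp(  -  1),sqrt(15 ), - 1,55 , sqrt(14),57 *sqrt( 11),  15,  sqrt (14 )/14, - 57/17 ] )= [ - 11.51,- 57/17,-1,  sqrt( 14) /14, exp(-1), exp( - 1), sqrt (14 ), sqrt( 15),15,50/3 , 55,57 *sqrt(11 ) ]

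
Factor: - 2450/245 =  - 10 = - 2^1* 5^1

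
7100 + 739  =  7839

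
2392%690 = 322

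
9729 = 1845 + 7884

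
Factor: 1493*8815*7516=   98916535220 = 2^2 * 5^1*41^1 * 43^1 * 1493^1 *1879^1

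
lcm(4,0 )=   0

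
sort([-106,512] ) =[-106,512]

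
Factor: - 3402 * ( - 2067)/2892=1171989/482= 2^(-1) * 3^5 * 7^1*13^1 * 53^1*241^( - 1) 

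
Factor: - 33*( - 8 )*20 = 2^5*3^1*5^1*11^1 = 5280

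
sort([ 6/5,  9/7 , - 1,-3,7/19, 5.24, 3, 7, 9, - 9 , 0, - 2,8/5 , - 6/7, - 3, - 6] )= [ - 9, - 6, - 3,-3, - 2, - 1, - 6/7,0,  7/19,6/5, 9/7, 8/5,3, 5.24,7, 9 ]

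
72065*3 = 216195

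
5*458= 2290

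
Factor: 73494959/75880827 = 3^( -3)*11^( - 1 )*23^1* 239^(-1 ) * 1069^( - 1 )*3195433^1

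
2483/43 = 2483/43 = 57.74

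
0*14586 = 0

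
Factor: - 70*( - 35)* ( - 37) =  - 2^1*5^2*7^2 * 37^1 = - 90650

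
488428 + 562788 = 1051216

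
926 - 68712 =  - 67786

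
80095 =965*83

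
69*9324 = 643356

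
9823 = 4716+5107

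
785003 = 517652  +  267351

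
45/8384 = 45/8384=0.01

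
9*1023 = 9207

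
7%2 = 1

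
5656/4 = 1414 = 1414.00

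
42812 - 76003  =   - 33191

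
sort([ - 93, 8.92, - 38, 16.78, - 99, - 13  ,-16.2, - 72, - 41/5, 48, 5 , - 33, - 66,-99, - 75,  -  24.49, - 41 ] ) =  [-99, - 99, - 93, - 75, - 72, - 66, - 41,-38, - 33, - 24.49, - 16.2, - 13, - 41/5, 5, 8.92,16.78,48 ]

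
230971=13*17767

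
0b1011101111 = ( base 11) 623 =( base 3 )1000211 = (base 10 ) 751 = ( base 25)151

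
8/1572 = 2/393 = 0.01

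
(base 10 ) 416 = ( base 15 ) 1cb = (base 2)110100000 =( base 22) ik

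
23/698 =23/698 = 0.03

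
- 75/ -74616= 25/24872 = 0.00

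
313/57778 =313/57778= 0.01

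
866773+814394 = 1681167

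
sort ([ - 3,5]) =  [ - 3 , 5 ] 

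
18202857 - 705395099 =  -687192242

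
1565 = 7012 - 5447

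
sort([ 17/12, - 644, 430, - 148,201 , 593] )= [  -  644,-148,17/12,  201 , 430,593] 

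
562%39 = 16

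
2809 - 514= 2295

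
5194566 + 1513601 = 6708167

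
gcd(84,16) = 4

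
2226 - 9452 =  -7226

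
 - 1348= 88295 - 89643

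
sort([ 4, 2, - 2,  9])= [ - 2,2, 4,9] 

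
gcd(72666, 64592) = 8074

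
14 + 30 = 44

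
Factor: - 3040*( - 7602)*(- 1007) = -23271850560 = - 2^6*3^1*5^1 * 7^1 * 19^2*53^1 *181^1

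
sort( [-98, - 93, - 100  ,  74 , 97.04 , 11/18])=[  -  100, - 98, - 93, 11/18,74, 97.04 ]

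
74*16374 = 1211676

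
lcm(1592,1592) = 1592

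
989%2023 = 989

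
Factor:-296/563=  - 2^3* 37^1*563^( - 1 )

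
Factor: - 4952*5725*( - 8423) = 238793734600 = 2^3*5^2*229^1*619^1*8423^1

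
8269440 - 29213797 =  - 20944357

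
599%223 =153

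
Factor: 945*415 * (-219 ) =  - 3^4*5^2*7^1*73^1 * 83^1=- 85886325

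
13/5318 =13/5318= 0.00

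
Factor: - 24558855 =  - 3^1*5^1*113^1*14489^1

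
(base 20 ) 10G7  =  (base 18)17cb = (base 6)102315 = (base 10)8327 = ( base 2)10000010000111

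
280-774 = - 494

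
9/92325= 3/30775 = 0.00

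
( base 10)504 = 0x1F8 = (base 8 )770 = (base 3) 200200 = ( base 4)13320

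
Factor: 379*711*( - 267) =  - 3^3* 79^1*89^1*379^1=-71948223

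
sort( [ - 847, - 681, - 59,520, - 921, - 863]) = [ - 921, - 863,-847, - 681, - 59, 520 ]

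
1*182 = 182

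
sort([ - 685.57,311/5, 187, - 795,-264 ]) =[  -  795, - 685.57, - 264,311/5, 187]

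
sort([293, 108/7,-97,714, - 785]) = [ - 785, - 97 , 108/7,293 , 714 ]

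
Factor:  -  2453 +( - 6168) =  - 37^1*233^1 = - 8621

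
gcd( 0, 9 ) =9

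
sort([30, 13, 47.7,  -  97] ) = [ - 97, 13, 30,47.7] 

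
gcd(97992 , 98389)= 1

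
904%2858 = 904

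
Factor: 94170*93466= 2^2* 3^1*5^1 * 17^1* 43^1*73^1  *  2749^1 = 8801693220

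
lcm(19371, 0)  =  0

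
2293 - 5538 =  - 3245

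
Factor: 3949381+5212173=2^1*31^1*107^1*1381^1 = 9161554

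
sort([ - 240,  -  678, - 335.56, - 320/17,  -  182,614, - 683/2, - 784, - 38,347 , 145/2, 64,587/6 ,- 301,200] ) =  [ - 784,-678, - 683/2, - 335.56, - 301, - 240, - 182,-38, - 320/17,64,145/2,587/6,  200,347,614]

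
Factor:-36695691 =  - 3^2*4077299^1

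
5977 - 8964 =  - 2987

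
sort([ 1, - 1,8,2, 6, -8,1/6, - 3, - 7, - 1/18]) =[-8, - 7, - 3,-1,-1/18,1/6, 1,2,6,8]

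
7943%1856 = 519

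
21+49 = 70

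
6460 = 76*85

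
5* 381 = 1905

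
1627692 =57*28556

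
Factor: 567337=47^1*12071^1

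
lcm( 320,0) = 0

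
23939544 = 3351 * 7144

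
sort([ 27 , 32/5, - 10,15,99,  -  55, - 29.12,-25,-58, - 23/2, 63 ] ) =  [-58,-55, - 29.12,-25, - 23/2, - 10,32/5,15,27, 63,  99]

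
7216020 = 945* 7636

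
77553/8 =77553/8 = 9694.12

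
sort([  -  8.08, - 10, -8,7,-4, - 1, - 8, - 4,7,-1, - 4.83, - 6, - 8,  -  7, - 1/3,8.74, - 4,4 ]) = [ - 10, -8.08, - 8,- 8,  -  8, - 7,-6, - 4.83, - 4,- 4,-4  ,  -  1,-1,- 1/3 , 4,7, 7,8.74] 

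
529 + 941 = 1470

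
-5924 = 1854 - 7778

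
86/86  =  1 = 1.00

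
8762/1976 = 337/76= 4.43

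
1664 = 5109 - 3445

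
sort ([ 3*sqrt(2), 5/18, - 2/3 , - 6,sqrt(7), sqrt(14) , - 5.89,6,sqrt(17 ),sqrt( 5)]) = [ - 6, - 5.89,-2/3, 5/18,sqrt( 5),sqrt(7),sqrt (14),  sqrt(17),3*sqrt(2) , 6]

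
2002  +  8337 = 10339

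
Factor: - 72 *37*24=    - 63936 = -2^6*3^3*37^1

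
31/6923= 31/6923  =  0.00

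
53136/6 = 8856 = 8856.00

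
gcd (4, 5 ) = 1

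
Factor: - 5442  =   - 2^1*3^1* 907^1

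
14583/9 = 4861/3 = 1620.33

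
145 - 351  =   - 206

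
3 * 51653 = 154959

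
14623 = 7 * 2089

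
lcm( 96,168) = 672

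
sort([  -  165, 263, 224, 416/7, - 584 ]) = [ - 584, - 165,416/7,224,  263 ] 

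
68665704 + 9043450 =77709154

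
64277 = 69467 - 5190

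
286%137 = 12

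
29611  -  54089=  -  24478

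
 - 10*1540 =-15400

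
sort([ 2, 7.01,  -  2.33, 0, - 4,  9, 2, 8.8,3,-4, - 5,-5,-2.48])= [ - 5,-5 , - 4, - 4,  -  2.48, - 2.33, 0,2, 2,3,7.01, 8.8, 9]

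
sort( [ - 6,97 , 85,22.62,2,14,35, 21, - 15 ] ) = [ - 15,-6,2 , 14, 21,22.62, 35,  85, 97] 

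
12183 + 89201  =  101384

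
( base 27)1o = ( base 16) 33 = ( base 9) 56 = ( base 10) 51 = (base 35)1G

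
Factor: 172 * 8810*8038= 12180142160=2^4*5^1*43^1*881^1*4019^1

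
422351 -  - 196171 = 618522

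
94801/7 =13543 = 13543.00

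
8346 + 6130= 14476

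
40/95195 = 8/19039= 0.00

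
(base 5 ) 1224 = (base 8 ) 275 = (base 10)189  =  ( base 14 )d7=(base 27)70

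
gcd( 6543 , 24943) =1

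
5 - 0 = 5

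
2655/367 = 7 + 86/367=7.23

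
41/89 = 41/89= 0.46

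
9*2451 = 22059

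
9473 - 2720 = 6753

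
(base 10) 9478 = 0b10010100000110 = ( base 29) b7o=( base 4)2110012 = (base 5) 300403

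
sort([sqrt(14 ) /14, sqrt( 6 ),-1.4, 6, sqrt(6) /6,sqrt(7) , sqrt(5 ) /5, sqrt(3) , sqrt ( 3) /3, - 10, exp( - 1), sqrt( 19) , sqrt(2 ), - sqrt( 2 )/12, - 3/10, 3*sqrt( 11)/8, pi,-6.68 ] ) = [ - 10, - 6.68, -1.4 ,-3/10,  -  sqrt(2)/12, sqrt( 14 ) /14, exp (-1),sqrt(6) /6, sqrt( 5 )/5, sqrt(3)/3, 3 * sqrt(11 ) /8 , sqrt( 2),  sqrt( 3 ) , sqrt( 6), sqrt(7 ), pi, sqrt( 19 ),6]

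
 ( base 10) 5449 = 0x1549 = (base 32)5A9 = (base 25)8HO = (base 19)f1f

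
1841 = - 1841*(- 1 ) 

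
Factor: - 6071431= - 17^1* 19^1* 18797^1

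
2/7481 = 2/7481 = 0.00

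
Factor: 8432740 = 2^2*5^1*47^1 * 8971^1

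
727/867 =727/867 = 0.84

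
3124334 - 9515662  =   - 6391328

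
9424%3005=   409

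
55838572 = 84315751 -28477179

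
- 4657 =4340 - 8997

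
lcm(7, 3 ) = 21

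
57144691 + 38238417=95383108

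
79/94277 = 79/94277 = 0.00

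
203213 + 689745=892958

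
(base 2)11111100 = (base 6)1100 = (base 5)2002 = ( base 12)190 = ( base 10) 252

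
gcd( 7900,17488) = 4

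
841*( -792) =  -666072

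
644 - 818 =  - 174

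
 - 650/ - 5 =130/1 = 130.00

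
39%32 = 7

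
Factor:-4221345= - 3^1*5^1*281423^1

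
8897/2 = 4448 + 1/2 = 4448.50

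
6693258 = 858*7801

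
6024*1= 6024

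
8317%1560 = 517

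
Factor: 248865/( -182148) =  - 2^( - 2 )*5^1 * 43^( - 1 )*47^1 = -  235/172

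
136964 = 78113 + 58851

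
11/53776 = 11/53776 = 0.00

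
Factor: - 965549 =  - 13^1*17^2*257^1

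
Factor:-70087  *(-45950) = 2^1 * 5^2*109^1*643^1 *919^1 = 3220497650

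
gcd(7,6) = 1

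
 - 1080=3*(  -  360)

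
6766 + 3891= 10657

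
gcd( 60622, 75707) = 1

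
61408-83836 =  - 22428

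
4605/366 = 1535/122 = 12.58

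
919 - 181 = 738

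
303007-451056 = -148049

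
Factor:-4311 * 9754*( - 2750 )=115636108500  =  2^2*3^2 * 5^3 * 11^1  *  479^1*4877^1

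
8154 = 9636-1482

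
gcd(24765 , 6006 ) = 39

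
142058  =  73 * 1946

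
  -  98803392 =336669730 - 435473122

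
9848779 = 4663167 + 5185612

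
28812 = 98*294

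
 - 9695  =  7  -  9702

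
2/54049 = 2/54049 = 0.00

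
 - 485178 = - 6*80863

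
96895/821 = 96895/821 = 118.02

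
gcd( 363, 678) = 3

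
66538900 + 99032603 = 165571503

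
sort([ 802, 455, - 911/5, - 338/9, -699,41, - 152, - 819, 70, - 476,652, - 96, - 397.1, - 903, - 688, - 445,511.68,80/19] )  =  [-903,-819, - 699,-688, - 476,-445,  -  397.1, - 911/5, - 152, - 96, - 338/9,80/19, 41 , 70,455, 511.68, 652, 802]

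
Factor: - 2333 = -2333^1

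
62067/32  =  1939  +  19/32 =1939.59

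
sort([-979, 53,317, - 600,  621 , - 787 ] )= [-979  ,-787,-600,53, 317, 621 ]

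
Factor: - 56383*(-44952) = 2^3 * 3^1*1873^1*56383^1 =2534528616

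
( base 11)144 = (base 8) 251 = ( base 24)71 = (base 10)169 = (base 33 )54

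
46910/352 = 133 + 47/176 = 133.27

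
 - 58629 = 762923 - 821552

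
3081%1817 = 1264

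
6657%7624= 6657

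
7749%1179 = 675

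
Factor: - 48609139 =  - 47^1*1034237^1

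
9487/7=1355 + 2/7 = 1355.29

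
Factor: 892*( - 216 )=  - 2^5*3^3*223^1 = -192672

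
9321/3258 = 2 + 935/1086  =  2.86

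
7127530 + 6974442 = 14101972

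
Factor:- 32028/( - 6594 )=2^1*7^ (  -  1 )*17^1 =34/7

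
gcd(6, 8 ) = 2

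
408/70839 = 8/1389 = 0.01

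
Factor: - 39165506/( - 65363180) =2^(- 1 )*5^( - 1 )*367^1*53359^1*3268159^( - 1 ) = 19582753/32681590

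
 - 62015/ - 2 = 62015/2 = 31007.50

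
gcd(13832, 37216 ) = 8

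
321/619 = 321/619 = 0.52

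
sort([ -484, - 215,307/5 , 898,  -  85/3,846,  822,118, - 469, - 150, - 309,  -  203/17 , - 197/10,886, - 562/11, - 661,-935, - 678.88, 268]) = [ - 935,-678.88 , - 661,-484, - 469, - 309, - 215, - 150, - 562/11, - 85/3,-197/10, - 203/17,307/5,118, 268,822  ,  846,886,  898]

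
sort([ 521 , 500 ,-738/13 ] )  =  [ - 738/13,500, 521] 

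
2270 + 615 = 2885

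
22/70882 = 11/35441 = 0.00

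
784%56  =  0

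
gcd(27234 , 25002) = 18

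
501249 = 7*71607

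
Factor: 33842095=5^1*7^4*2819^1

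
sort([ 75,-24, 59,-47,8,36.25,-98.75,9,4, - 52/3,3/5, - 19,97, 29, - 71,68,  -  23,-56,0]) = [- 98.75,-71, - 56, - 47, - 24,-23,- 19, - 52/3, 0,  3/5,4,8,9,29,  36.25, 59,68,75, 97]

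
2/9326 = 1/4663 = 0.00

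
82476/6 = 13746 =13746.00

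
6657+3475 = 10132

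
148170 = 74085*2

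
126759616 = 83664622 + 43094994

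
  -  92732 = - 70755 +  - 21977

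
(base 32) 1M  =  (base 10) 54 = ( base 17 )33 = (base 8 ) 66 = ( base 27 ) 20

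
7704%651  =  543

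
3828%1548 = 732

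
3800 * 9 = 34200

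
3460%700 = 660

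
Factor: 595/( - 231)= - 85/33 = - 3^( - 1)*5^1 * 11^( - 1)*17^1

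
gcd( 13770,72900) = 810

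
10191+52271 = 62462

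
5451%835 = 441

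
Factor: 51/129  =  17/43 = 17^1*43^( - 1) 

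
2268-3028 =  - 760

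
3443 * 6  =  20658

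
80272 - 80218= 54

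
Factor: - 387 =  - 3^2*43^1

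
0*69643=0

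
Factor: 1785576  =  2^3* 3^1*13^1* 59^1*97^1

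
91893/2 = 45946 + 1/2 =45946.50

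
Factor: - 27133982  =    -  2^1*59^1*229949^1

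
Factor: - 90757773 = -3^3*397^1 * 8467^1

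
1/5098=1/5098 = 0.00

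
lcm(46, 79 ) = 3634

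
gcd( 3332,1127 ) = 49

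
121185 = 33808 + 87377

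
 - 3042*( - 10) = 30420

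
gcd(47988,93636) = 36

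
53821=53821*1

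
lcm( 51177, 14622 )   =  102354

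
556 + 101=657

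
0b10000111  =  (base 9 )160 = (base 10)135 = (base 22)63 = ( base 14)99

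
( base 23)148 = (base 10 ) 629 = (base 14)32d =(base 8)1165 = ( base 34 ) ih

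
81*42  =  3402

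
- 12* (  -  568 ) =6816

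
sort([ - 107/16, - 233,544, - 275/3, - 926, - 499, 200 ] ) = [  -  926, - 499,-233, - 275/3, - 107/16,200, 544] 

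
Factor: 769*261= 3^2*29^1*769^1 = 200709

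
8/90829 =8/90829 = 0.00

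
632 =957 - 325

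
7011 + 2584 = 9595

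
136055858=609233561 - 473177703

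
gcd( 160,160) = 160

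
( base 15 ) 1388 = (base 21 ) 99K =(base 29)4S2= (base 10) 4178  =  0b1000001010010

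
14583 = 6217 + 8366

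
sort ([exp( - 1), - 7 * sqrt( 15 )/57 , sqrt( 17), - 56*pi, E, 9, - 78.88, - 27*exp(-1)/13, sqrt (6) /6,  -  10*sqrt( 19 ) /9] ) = [ - 56*pi, - 78.88 , - 10 * sqrt( 19)/9,-27*exp( - 1) /13, - 7*sqrt(15 )/57,exp( - 1), sqrt( 6)/6, E,sqrt(17 ), 9]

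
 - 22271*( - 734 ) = 16346914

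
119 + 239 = 358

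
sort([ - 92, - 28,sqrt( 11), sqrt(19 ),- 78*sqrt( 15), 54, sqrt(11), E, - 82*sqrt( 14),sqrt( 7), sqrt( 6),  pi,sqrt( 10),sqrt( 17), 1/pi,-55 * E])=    [ - 82*sqrt(14), - 78* sqrt(15),-55*E, - 92, - 28, 1/pi, sqrt(6) , sqrt(7 ),E, pi, sqrt( 10),sqrt(11),sqrt( 11), sqrt( 17 ),sqrt( 19),  54 ]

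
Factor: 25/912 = 2^( - 4)*3^( - 1)*5^2*19^(  -  1)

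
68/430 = 34/215 = 0.16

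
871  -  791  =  80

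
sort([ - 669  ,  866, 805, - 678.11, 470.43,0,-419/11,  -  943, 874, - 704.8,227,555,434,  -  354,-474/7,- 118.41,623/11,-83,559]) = [-943,-704.8,-678.11, - 669, - 354,-118.41,-83, - 474/7, - 419/11,0 , 623/11,227,434 , 470.43,555,559, 805,866 , 874] 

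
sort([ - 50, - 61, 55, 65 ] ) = [ - 61, - 50, 55,65 ] 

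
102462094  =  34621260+67840834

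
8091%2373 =972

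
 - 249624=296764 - 546388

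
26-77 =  - 51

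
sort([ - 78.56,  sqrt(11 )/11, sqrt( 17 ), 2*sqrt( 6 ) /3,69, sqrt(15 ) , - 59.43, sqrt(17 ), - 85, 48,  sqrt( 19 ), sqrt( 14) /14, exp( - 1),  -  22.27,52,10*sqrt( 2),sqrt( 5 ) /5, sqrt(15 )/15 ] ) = [-85, - 78.56, - 59.43, - 22.27,sqrt(15 ) /15,sqrt( 14)/14, sqrt( 11)/11, exp(-1), sqrt( 5) /5, 2*sqrt(6)/3,sqrt( 15) , sqrt( 17),sqrt( 17),  sqrt( 19), 10*sqrt( 2), 48, 52, 69] 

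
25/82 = 25/82 = 0.30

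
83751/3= 27917= 27917.00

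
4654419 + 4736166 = 9390585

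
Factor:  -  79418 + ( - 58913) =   -  43^1*3217^1 = - 138331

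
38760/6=6460 = 6460.00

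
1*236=236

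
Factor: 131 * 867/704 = 2^( -6)*3^1*11^(  -  1 )*17^2*131^1 = 113577/704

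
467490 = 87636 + 379854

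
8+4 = 12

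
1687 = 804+883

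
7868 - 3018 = 4850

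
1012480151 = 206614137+805866014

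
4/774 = 2/387 = 0.01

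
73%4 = 1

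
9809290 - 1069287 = 8740003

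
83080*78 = 6480240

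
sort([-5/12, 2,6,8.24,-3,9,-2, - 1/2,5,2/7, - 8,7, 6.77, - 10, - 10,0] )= [ - 10,-10,-8, - 3, - 2  , - 1/2,-5/12,0,2/7,  2,  5,6, 6.77, 7, 8.24, 9]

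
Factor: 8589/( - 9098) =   -  2^(-1)*3^1*7^1 * 409^1*4549^ (  -  1) 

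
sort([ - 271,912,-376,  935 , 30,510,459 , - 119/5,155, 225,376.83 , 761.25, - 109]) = [  -  376, - 271, - 109 ,  -  119/5, 30,155, 225,376.83,459,510,761.25, 912,935]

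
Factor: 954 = 2^1 * 3^2*53^1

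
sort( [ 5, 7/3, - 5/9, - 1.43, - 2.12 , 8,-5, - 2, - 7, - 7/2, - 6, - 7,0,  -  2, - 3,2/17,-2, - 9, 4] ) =[ - 9, - 7, -7, - 6,-5, - 7/2, - 3, - 2.12, - 2, - 2,- 2, - 1.43, - 5/9, 0,2/17, 7/3,4,  5,8]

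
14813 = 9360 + 5453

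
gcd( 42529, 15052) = 71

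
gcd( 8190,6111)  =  63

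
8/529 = 8/529 = 0.02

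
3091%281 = 0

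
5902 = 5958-56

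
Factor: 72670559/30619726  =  2^( - 1 )*13^1*43^1*71^1*739^( - 1)*1831^1*20717^( - 1) 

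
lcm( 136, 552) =9384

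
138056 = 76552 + 61504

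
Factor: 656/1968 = 1/3 = 3^( - 1)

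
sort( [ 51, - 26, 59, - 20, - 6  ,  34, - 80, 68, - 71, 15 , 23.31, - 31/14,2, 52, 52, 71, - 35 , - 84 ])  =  [ - 84, - 80, - 71,  -  35, - 26, - 20, - 6, - 31/14, 2, 15, 23.31,34, 51,52, 52, 59, 68,  71 ]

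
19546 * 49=957754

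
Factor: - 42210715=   -  5^1*701^1*12043^1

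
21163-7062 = 14101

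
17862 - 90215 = - 72353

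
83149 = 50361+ 32788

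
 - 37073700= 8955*( - 4140 )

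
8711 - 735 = 7976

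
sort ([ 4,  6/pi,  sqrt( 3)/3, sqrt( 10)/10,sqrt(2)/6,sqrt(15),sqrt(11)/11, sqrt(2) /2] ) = [sqrt (2 ) /6, sqrt( 11)/11 , sqrt( 10 )/10,sqrt( 3)/3,sqrt(2)/2, 6/pi,  sqrt( 15),  4]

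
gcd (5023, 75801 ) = 1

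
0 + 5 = 5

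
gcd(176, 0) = 176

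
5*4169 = 20845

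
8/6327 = 8/6327 = 0.00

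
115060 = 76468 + 38592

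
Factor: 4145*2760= 2^3*3^1*5^2*23^1*829^1 = 11440200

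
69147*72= 4978584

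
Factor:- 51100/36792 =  - 25/18=-2^( - 1)*3^( - 2 )*5^2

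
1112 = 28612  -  27500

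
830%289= 252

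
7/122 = 7/122 = 0.06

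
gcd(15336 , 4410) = 18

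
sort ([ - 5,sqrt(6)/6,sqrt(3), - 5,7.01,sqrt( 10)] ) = [ - 5, - 5,sqrt(6 ) /6,sqrt(3 ), sqrt(10),7.01]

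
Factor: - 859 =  - 859^1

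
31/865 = 31/865 = 0.04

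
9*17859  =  160731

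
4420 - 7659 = - 3239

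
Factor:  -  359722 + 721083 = 361361= 7^1*11^1*13^1*19^2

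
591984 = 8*73998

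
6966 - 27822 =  - 20856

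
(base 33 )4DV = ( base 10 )4816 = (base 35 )3WL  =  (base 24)88G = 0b1001011010000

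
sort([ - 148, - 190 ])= [ - 190 , - 148]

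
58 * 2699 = 156542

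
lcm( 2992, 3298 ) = 290224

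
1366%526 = 314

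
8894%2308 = 1970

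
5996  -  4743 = 1253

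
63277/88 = 719 + 5/88 = 719.06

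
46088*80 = 3687040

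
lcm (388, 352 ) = 34144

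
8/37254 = 4/18627 = 0.00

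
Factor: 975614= 2^1*23^1*127^1*167^1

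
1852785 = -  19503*( - 95 ) 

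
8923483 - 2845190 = 6078293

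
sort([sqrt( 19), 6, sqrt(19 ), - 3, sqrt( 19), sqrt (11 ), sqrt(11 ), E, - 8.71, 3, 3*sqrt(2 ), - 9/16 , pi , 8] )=[ - 8.71 ,-3, - 9/16, E , 3,pi, sqrt(11),sqrt( 11), 3*sqrt (2),sqrt(19) , sqrt(19 ), sqrt( 19), 6, 8]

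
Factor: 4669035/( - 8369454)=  - 1556345/2789818 = - 2^( - 1 )*5^1*7^1*53^1*839^1 * 1394909^( - 1)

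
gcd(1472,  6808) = 184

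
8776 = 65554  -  56778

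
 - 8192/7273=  - 2 + 6354/7273 = - 1.13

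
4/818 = 2/409 = 0.00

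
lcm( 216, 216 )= 216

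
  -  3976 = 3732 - 7708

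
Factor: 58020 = 2^2*3^1*5^1*967^1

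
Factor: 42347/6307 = 47/7 = 7^ ( - 1 )*47^1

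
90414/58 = 45207/29= 1558.86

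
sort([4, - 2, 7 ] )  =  [-2, 4, 7]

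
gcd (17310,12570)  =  30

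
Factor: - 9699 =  - 3^1 *53^1*61^1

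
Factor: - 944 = -2^4*59^1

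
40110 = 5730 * 7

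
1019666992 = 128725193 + 890941799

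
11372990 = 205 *55478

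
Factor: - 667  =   - 23^1*29^1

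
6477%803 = 53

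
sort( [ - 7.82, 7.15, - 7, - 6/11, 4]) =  [ - 7.82, - 7, - 6/11, 4, 7.15 ] 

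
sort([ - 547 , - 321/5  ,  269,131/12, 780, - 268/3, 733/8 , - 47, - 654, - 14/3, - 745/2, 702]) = [-654, - 547, -745/2, - 268/3, - 321/5 , - 47, - 14/3, 131/12, 733/8,  269, 702,780] 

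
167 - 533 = - 366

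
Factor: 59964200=2^3*5^2 * 53^1*5657^1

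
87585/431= 203+92/431 = 203.21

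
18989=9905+9084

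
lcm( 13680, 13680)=13680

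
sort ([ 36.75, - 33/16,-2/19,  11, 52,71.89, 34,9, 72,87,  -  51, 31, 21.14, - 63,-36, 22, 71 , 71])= [ - 63, - 51,  -  36, - 33/16, - 2/19,  9, 11,21.14, 22 , 31,34, 36.75,52, 71, 71,71.89,  72, 87 ] 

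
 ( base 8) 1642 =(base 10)930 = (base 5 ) 12210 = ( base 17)33C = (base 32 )T2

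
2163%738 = 687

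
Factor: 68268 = 2^2*3^1*5689^1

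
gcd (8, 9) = 1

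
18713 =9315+9398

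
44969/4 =11242 + 1/4 =11242.25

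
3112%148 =4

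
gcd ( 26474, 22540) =14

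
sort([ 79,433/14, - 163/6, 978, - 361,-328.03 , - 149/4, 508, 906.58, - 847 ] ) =[ - 847, - 361, - 328.03,-149/4, - 163/6,433/14, 79,508 , 906.58,  978]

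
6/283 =6/283 = 0.02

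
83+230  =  313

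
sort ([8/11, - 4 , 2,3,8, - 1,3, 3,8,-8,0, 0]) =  [ - 8, - 4, - 1,0,0, 8/11,2,3,3 , 3, 8,8]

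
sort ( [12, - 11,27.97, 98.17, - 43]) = [ - 43,-11, 12 , 27.97, 98.17]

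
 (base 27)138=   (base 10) 818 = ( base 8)1462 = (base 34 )o2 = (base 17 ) 2E2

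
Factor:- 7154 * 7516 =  - 2^3*7^2*73^1*1879^1 = -  53769464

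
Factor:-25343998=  - 2^1 * 47^1 * 269617^1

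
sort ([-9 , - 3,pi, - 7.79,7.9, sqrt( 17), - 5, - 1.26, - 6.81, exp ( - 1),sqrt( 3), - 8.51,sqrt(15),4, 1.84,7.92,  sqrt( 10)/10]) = [ - 9, - 8.51, - 7.79,  -  6.81, - 5, - 3, - 1.26,sqrt( 10) /10,exp ( - 1 ),sqrt( 3 ), 1.84 , pi, sqrt( 15 ), 4,sqrt( 17),7.9, 7.92]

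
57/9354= 19/3118 =0.01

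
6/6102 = 1/1017 = 0.00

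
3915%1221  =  252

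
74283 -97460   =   - 23177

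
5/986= 5/986=0.01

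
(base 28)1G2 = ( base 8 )2322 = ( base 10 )1234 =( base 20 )31e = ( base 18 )3EA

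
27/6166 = 27/6166 = 0.00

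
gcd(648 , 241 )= 1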